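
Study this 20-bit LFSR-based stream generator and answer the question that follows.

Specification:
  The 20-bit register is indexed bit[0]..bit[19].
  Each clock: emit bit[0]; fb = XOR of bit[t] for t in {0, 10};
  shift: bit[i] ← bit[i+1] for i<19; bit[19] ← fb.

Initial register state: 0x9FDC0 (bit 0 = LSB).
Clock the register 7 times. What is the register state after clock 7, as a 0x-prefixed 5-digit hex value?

reg_0 = 0x9FDC0
clock 1: out=0, reg = 0xCFEE0
clock 2: out=0, reg = 0xE7F70
clock 3: out=0, reg = 0xF3FB8
clock 4: out=0, reg = 0xF9FDC
clock 5: out=0, reg = 0xFCFEE
clock 6: out=0, reg = 0xFE7F7
clock 7: out=1, reg = 0x7F3FB

0x7F3FB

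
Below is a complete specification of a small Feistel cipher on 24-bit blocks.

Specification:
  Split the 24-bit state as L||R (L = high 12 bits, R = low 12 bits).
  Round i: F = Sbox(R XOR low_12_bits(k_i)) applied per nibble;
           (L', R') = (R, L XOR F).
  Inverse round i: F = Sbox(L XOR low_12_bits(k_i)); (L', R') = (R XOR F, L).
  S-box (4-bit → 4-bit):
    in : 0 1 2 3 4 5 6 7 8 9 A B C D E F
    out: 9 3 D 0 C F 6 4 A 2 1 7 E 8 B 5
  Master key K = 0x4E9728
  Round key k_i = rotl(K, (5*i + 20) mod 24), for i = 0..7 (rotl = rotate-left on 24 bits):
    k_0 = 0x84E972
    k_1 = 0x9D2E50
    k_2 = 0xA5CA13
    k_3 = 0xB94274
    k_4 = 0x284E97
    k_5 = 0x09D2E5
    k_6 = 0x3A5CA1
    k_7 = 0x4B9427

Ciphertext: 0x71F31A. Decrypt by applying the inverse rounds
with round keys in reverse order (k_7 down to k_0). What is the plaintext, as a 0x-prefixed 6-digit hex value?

0x42D388

s_0 = ciphertext = 0x71F31A
s_1 = InvRound(s_0, k_7) = 0x31071F
s_2 = InvRound(s_1, k_6) = 0x26C310
s_3 = InvRound(s_2, k_5) = 0xAB226C
s_4 = InvRound(s_3, k_4) = 0xEB3AB2
s_5 = InvRound(s_4, k_3) = 0x456EB3
s_6 = InvRound(s_5, k_2) = 0x57C456
s_7 = InvRound(s_6, k_1) = 0x38857C
s_8 = InvRound(s_7, k_0) = 0x42D388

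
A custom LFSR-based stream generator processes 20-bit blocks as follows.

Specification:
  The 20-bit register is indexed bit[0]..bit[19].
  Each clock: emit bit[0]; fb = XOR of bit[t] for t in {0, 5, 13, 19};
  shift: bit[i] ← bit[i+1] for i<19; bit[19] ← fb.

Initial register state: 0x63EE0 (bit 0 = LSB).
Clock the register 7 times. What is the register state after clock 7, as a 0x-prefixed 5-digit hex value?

0xC4C7D

reg_0 = 0x63EE0
clock 1: out=0, reg = 0x31F70
clock 2: out=0, reg = 0x98FB8
clock 3: out=0, reg = 0x4C7DC
clock 4: out=0, reg = 0x263EE
clock 5: out=0, reg = 0x131F7
clock 6: out=1, reg = 0x898FB
clock 7: out=1, reg = 0xC4C7D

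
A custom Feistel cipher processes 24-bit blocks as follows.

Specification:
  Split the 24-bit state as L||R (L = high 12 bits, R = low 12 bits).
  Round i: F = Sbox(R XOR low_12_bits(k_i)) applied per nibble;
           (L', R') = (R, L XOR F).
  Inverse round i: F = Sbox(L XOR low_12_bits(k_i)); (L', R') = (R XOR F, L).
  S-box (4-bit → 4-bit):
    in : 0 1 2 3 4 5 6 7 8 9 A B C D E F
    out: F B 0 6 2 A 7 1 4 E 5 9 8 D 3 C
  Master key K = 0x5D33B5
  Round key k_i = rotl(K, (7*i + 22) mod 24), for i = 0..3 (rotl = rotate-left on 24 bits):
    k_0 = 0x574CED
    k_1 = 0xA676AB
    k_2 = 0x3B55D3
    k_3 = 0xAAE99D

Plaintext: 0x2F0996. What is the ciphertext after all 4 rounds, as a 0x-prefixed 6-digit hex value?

s_0 = plaintext = 0x2F0996
s_1 = Round(s_0, k_0) = 0x9968E9
s_2 = Round(s_1, k_1) = 0x8E9AB6
s_3 = Round(s_2, k_2) = 0xAB6493
s_4 = Round(s_3, k_3) = 0x493745

0x493745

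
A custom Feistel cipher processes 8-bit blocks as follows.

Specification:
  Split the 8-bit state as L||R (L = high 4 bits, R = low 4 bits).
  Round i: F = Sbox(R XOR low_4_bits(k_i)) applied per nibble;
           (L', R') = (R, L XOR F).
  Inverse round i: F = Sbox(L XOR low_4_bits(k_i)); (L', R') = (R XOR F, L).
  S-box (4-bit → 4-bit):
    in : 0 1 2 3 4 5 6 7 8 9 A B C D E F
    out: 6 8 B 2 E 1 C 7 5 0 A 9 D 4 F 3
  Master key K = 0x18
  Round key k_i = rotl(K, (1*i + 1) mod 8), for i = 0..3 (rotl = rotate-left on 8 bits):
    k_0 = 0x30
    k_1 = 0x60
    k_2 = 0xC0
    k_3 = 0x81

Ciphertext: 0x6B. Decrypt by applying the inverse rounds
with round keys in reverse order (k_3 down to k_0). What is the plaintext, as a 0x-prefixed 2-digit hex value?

s_0 = ciphertext = 0x6B
s_1 = InvRound(s_0, k_3) = 0xC6
s_2 = InvRound(s_1, k_2) = 0xBC
s_3 = InvRound(s_2, k_1) = 0x5B
s_4 = InvRound(s_3, k_0) = 0xA5

0xA5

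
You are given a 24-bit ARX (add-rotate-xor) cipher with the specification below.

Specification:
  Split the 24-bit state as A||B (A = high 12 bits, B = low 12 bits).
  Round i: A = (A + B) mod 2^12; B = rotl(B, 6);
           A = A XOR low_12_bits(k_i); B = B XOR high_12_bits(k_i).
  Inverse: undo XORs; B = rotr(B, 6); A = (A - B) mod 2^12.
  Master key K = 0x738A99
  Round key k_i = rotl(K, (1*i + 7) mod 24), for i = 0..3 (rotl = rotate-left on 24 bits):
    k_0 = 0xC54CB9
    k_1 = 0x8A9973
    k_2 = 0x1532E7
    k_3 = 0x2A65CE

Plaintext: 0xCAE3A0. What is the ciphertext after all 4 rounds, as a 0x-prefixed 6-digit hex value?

s_0 = plaintext = 0xCAE3A0
s_1 = Round(s_0, k_0) = 0xCF745A
s_2 = Round(s_1, k_1) = 0x822E38
s_3 = Round(s_2, k_2) = 0x4BDF6B
s_4 = Round(s_3, k_3) = 0x1E685B

0x1E685B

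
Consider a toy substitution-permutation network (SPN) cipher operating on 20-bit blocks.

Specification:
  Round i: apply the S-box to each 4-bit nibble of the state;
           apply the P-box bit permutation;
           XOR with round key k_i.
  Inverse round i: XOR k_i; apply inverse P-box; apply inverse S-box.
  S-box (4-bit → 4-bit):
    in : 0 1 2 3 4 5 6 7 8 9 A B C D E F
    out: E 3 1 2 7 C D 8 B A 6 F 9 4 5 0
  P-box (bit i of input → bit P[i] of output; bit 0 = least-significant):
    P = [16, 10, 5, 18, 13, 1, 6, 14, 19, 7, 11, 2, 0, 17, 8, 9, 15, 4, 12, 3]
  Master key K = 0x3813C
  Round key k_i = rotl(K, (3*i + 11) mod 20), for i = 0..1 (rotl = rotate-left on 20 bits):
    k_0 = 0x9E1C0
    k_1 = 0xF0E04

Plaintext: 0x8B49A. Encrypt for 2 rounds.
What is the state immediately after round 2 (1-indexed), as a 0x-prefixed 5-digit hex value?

s_0 = plaintext = 0x8B49A
s_1 = Round(s_0, k_0) = 0x32E7B
s_2 = Round(s_1, k_1) = 0x24235

0x24235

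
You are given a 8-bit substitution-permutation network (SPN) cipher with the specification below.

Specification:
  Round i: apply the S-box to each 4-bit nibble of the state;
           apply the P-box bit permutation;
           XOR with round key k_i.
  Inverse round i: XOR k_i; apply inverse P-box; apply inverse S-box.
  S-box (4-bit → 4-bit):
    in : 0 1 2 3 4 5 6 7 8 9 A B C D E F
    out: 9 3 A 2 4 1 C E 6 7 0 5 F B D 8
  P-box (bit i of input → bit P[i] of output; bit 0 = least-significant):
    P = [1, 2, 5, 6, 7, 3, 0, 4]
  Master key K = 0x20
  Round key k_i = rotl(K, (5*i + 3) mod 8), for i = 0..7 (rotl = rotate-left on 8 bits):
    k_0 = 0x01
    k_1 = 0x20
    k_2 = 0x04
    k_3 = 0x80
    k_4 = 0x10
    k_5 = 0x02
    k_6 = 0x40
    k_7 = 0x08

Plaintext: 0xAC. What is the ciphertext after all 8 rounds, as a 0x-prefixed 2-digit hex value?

0x06

s_0 = plaintext = 0xAC
s_1 = Round(s_0, k_0) = 0x67
s_2 = Round(s_1, k_1) = 0x55
s_3 = Round(s_2, k_2) = 0x86
s_4 = Round(s_3, k_3) = 0xE9
s_5 = Round(s_4, k_4) = 0xA7
s_6 = Round(s_5, k_5) = 0x66
s_7 = Round(s_6, k_6) = 0x31
s_8 = Round(s_7, k_7) = 0x06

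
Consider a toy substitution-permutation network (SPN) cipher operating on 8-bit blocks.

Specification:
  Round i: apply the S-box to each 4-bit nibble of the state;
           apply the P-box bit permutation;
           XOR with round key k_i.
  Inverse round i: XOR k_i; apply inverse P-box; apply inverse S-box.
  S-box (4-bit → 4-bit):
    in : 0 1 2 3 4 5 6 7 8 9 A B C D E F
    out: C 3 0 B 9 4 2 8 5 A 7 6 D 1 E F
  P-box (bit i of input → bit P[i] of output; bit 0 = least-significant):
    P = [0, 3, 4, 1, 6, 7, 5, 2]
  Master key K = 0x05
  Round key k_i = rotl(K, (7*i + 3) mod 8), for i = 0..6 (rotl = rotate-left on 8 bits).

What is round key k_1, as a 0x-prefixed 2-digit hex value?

K = 0x05
k_0 = rotl(K, (7*0+3) mod 8) = rotl(K, 3) = 0x28
k_1 = rotl(K, (7*1+3) mod 8) = rotl(K, 2) = 0x14

0x14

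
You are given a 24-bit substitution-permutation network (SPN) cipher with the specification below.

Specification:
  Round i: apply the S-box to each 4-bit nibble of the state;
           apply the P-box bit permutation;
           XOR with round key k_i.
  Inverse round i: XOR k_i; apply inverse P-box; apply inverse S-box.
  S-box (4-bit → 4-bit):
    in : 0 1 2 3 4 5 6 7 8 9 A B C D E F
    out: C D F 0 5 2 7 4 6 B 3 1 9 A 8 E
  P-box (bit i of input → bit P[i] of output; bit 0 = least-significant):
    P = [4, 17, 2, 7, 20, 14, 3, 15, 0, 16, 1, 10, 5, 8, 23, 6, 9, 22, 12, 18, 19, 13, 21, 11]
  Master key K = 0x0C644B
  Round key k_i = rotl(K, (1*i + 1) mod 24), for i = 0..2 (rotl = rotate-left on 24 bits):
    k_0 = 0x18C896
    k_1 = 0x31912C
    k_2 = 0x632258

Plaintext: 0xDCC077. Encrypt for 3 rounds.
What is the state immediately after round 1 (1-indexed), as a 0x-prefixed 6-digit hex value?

0x1CE6F8

s_0 = plaintext = 0xDCC077
s_1 = Round(s_0, k_0) = 0x1CE6F8
s_2 = Round(s_1, k_1) = 0x1E5B63
s_3 = Round(s_2, k_2) = 0x5F6B51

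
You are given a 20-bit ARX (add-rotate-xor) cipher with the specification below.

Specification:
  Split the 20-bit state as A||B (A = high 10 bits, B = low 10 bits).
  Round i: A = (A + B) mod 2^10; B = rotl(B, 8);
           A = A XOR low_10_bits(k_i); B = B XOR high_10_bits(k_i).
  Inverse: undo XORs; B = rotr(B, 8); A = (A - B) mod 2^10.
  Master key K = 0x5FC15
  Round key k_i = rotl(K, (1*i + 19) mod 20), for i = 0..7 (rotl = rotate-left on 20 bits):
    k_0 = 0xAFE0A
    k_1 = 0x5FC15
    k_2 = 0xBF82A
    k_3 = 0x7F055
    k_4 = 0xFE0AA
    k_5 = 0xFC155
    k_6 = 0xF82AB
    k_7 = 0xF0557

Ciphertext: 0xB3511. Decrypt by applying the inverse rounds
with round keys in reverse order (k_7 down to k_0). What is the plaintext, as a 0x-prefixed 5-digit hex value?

s_0 = ciphertext = 0xB3511
s_1 = InvRound(s_0, k_7) = 0x16342
s_2 = InvRound(s_1, k_6) = 0x1AE88
s_3 = InvRound(s_2, k_5) = 0xD75E1
s_4 = InvRound(s_3, k_4) = 0xE4466
s_5 = InvRound(s_4, k_3) = 0x56E69
s_6 = InvRound(s_5, k_2) = 0xC565C
s_7 = InvRound(s_6, k_1) = 0x9C48F
s_8 = InvRound(s_7, k_0) = 0xEE4C2

0xEE4C2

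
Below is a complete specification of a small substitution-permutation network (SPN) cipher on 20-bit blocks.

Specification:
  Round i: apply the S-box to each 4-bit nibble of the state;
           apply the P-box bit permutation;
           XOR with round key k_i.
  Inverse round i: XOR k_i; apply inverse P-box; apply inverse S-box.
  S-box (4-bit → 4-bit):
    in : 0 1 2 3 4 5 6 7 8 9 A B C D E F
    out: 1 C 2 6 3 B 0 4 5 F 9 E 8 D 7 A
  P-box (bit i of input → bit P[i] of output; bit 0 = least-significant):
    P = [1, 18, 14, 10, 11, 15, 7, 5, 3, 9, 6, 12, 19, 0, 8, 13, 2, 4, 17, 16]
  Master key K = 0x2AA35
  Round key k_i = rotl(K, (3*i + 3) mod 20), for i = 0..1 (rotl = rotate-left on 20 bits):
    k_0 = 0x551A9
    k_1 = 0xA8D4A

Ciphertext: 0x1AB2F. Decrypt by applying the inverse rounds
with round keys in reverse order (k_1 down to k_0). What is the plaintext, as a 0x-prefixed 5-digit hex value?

s_0 = ciphertext = 0x1AB2F
s_1 = InvRound(s_0, k_1) = 0xD53CC
s_2 = InvRound(s_1, k_0) = 0x043C6

0x043C6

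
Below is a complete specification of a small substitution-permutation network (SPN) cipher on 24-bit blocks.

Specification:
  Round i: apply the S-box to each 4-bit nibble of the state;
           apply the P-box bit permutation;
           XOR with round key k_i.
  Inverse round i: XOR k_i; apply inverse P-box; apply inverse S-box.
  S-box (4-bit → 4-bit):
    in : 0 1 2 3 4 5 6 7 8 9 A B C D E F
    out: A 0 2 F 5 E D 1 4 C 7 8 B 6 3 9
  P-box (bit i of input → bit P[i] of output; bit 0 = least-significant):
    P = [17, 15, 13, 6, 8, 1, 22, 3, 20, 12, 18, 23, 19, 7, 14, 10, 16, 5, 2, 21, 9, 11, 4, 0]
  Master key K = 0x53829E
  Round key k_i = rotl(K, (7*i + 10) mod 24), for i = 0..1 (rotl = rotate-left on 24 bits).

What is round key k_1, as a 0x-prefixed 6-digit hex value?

0x3CA705

K = 0x53829E
k_0 = rotl(K, (7*0+10) mod 24) = rotl(K, 10) = 0x0A794E
k_1 = rotl(K, (7*1+10) mod 24) = rotl(K, 17) = 0x3CA705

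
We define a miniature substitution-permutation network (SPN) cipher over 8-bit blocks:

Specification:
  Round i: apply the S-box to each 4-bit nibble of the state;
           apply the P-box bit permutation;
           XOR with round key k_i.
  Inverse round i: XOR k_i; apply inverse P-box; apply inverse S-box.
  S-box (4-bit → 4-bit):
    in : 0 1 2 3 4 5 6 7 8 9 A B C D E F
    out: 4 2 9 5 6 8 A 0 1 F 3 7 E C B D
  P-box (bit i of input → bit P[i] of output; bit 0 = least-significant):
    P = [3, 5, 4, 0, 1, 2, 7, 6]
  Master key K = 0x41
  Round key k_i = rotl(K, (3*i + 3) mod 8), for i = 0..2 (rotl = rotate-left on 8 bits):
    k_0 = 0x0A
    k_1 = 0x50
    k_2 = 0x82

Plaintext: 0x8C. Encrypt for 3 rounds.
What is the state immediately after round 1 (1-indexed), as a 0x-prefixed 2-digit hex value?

0x39

s_0 = plaintext = 0x8C
s_1 = Round(s_0, k_0) = 0x39
s_2 = Round(s_1, k_1) = 0xEB
s_3 = Round(s_2, k_2) = 0xFC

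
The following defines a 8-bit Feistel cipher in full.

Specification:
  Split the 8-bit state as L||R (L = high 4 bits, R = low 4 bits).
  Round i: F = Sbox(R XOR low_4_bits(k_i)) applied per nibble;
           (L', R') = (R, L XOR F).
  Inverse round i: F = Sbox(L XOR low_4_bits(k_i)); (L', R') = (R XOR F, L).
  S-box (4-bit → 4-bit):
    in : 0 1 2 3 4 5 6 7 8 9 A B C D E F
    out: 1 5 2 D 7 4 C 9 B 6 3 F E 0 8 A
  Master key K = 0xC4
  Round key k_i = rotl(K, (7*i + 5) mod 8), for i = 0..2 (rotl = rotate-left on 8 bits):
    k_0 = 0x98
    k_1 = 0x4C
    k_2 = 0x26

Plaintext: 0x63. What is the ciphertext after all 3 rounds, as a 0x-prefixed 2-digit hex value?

s_0 = plaintext = 0x63
s_1 = Round(s_0, k_0) = 0x39
s_2 = Round(s_1, k_1) = 0x97
s_3 = Round(s_2, k_2) = 0x7C

0x7C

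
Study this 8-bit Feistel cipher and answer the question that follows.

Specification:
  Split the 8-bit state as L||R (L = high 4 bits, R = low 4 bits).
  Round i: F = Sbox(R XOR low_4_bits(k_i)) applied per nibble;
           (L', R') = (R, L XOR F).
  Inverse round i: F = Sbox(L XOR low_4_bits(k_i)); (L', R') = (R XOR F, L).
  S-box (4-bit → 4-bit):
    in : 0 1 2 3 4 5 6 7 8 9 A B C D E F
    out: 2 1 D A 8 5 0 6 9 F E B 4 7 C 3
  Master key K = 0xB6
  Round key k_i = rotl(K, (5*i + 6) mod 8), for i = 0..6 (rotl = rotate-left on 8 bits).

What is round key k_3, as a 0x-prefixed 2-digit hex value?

K = 0xB6
k_0 = rotl(K, (5*0+6) mod 8) = rotl(K, 6) = 0xAD
k_1 = rotl(K, (5*1+6) mod 8) = rotl(K, 3) = 0xB5
k_2 = rotl(K, (5*2+6) mod 8) = rotl(K, 0) = 0xB6
k_3 = rotl(K, (5*3+6) mod 8) = rotl(K, 5) = 0xD6

0xD6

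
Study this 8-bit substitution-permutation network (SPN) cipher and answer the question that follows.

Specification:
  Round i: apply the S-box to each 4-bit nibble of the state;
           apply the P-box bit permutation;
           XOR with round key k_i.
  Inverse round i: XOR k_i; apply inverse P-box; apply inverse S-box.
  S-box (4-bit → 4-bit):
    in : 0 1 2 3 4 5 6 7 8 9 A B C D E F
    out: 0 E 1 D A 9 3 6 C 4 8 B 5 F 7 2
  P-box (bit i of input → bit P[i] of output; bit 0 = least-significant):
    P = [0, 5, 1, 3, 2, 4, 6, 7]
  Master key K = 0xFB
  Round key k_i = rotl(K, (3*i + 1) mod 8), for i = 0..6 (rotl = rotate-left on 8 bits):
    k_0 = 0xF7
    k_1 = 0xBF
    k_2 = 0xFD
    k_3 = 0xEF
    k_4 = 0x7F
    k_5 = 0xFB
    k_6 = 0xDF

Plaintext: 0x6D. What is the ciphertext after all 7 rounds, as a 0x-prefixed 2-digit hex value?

s_0 = plaintext = 0x6D
s_1 = Round(s_0, k_0) = 0xC8
s_2 = Round(s_1, k_1) = 0xF1
s_3 = Round(s_2, k_2) = 0xC7
s_4 = Round(s_3, k_3) = 0x89
s_5 = Round(s_4, k_4) = 0xBD
s_6 = Round(s_5, k_5) = 0x44
s_7 = Round(s_6, k_6) = 0x67

0x67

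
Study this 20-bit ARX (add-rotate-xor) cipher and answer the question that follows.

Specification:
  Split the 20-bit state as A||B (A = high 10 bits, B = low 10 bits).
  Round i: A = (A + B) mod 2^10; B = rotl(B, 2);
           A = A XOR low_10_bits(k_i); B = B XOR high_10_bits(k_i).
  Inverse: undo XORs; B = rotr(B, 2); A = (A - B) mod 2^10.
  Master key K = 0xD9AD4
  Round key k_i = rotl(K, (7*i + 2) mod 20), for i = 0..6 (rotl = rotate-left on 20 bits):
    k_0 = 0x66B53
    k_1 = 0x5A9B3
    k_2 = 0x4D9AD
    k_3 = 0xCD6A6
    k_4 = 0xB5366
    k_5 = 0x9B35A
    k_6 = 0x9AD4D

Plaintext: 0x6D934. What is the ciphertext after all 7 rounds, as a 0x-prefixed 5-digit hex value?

0xCD9EB

s_0 = plaintext = 0x6D934
s_1 = Round(s_0, k_0) = 0x6E54B
s_2 = Round(s_1, k_1) = 0xADC47
s_3 = Round(s_2, k_2) = 0xD4C2A
s_4 = Round(s_3, k_3) = 0x76F9D
s_5 = Round(s_4, k_4) = 0x878A3
s_6 = Round(s_5, k_5) = 0x66CE0
s_7 = Round(s_6, k_6) = 0xCD9EB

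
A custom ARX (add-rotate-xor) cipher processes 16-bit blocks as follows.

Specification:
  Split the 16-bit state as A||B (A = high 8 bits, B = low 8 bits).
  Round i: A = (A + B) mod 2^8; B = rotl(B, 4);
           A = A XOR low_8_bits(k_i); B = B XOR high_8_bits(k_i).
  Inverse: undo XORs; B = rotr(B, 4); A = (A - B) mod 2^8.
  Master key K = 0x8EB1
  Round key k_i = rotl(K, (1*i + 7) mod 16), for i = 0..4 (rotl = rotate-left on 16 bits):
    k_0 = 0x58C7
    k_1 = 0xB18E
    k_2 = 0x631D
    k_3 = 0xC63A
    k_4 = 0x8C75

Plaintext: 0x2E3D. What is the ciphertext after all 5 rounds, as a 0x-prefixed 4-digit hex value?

s_0 = plaintext = 0x2E3D
s_1 = Round(s_0, k_0) = 0xAC8B
s_2 = Round(s_1, k_1) = 0xB909
s_3 = Round(s_2, k_2) = 0xDFF3
s_4 = Round(s_3, k_3) = 0xE8F9
s_5 = Round(s_4, k_4) = 0x9413

0x9413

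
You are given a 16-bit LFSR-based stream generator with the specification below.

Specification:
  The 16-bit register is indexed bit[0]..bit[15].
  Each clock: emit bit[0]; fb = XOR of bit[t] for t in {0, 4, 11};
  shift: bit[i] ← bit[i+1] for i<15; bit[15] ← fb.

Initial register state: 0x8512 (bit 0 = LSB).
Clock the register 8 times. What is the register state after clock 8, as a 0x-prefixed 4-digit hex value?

reg_0 = 0x8512
clock 1: out=0, reg = 0xC289
clock 2: out=1, reg = 0xE144
clock 3: out=0, reg = 0x70A2
clock 4: out=0, reg = 0x3851
clock 5: out=1, reg = 0x9C28
clock 6: out=0, reg = 0xCE14
clock 7: out=0, reg = 0x670A
clock 8: out=0, reg = 0x3385

0x3385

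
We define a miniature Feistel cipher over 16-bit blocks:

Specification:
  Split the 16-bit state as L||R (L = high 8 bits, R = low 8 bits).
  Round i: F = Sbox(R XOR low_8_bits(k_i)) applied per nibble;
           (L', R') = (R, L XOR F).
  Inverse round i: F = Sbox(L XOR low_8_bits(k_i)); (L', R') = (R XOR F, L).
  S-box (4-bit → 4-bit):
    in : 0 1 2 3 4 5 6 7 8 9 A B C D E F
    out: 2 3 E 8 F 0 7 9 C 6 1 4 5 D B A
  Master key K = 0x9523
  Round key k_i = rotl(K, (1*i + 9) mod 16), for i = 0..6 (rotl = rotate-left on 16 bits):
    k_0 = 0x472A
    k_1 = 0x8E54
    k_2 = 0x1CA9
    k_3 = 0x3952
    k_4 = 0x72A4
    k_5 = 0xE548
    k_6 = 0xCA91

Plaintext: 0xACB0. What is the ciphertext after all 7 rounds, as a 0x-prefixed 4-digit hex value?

s_0 = plaintext = 0xACB0
s_1 = Round(s_0, k_0) = 0xB0CD
s_2 = Round(s_1, k_1) = 0xCDD6
s_3 = Round(s_2, k_2) = 0xD657
s_4 = Round(s_3, k_3) = 0x57F6
s_5 = Round(s_4, k_4) = 0xF659
s_6 = Round(s_5, k_5) = 0x59C5
s_7 = Round(s_6, k_6) = 0xC556

0xC556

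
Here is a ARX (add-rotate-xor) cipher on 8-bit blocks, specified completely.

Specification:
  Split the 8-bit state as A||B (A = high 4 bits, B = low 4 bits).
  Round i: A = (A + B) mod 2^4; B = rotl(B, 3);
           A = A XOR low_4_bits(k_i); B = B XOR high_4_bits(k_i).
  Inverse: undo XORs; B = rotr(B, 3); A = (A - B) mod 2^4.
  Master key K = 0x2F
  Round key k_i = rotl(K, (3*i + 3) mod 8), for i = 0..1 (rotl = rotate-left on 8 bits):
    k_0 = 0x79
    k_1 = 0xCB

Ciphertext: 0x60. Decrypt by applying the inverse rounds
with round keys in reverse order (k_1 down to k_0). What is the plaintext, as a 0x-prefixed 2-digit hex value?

s_0 = ciphertext = 0x60
s_1 = InvRound(s_0, k_1) = 0x49
s_2 = InvRound(s_1, k_0) = 0x0D

0x0D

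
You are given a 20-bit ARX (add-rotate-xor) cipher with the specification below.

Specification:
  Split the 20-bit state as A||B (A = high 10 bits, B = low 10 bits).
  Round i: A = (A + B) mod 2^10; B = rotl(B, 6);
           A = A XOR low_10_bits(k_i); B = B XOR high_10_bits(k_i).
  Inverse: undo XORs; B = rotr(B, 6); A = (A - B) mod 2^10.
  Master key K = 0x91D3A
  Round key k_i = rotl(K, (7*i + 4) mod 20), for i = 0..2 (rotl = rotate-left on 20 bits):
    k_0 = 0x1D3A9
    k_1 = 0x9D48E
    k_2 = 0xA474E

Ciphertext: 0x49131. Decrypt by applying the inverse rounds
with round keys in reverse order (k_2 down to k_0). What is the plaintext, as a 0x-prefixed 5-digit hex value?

s_0 = ciphertext = 0x49131
s_1 = InvRound(s_0, k_2) = 0x1720E
s_2 = InvRound(s_1, k_1) = 0x487B1
s_3 = InvRound(s_2, k_0) = 0x8A45F

0x8A45F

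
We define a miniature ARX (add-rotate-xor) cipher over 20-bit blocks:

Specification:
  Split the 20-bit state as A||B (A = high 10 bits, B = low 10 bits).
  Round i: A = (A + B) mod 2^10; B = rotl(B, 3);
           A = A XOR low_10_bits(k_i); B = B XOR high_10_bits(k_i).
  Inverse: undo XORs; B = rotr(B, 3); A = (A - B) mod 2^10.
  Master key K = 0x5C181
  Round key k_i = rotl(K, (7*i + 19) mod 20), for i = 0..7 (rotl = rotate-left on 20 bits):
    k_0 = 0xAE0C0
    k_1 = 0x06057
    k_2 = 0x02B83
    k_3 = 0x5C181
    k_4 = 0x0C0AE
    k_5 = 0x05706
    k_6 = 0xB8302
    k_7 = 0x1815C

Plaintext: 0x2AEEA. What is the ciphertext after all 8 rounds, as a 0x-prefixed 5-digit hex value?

0x25961

s_0 = plaintext = 0x2AEEA
s_1 = Round(s_0, k_0) = 0xD55ED
s_2 = Round(s_1, k_1) = 0x45773
s_3 = Round(s_2, k_2) = 0xC2F94
s_4 = Round(s_3, k_3) = 0xC79D7
s_5 = Round(s_4, k_4) = 0x16E8B
s_6 = Round(s_5, k_5) = 0x78048
s_7 = Round(s_6, k_6) = 0x4A8A0
s_8 = Round(s_7, k_7) = 0x25961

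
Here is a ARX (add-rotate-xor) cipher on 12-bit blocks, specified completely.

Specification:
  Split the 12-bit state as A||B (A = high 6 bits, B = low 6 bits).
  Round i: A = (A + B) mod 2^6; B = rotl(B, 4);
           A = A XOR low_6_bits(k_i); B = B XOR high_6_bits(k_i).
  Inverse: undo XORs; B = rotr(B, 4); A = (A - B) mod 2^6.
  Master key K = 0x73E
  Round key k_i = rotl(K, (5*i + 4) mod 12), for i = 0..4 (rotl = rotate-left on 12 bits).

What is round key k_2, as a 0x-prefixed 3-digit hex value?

K = 0x73E
k_0 = rotl(K, (5*0+4) mod 12) = rotl(K, 4) = 0x3E7
k_1 = rotl(K, (5*1+4) mod 12) = rotl(K, 9) = 0xCE7
k_2 = rotl(K, (5*2+4) mod 12) = rotl(K, 2) = 0xCF9

0xCF9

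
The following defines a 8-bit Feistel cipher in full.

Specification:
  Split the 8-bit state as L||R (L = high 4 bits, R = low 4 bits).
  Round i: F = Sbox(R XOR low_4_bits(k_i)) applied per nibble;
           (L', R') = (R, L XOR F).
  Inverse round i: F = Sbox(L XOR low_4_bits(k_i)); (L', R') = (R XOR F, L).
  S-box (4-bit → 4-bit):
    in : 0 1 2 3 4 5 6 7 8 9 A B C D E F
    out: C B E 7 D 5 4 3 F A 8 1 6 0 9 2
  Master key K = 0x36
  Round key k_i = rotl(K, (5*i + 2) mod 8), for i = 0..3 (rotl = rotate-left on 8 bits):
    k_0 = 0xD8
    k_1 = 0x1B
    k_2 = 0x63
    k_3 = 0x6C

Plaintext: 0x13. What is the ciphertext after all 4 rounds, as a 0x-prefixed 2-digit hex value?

0xB1

s_0 = plaintext = 0x13
s_1 = Round(s_0, k_0) = 0x30
s_2 = Round(s_1, k_1) = 0x02
s_3 = Round(s_2, k_2) = 0x2B
s_4 = Round(s_3, k_3) = 0xB1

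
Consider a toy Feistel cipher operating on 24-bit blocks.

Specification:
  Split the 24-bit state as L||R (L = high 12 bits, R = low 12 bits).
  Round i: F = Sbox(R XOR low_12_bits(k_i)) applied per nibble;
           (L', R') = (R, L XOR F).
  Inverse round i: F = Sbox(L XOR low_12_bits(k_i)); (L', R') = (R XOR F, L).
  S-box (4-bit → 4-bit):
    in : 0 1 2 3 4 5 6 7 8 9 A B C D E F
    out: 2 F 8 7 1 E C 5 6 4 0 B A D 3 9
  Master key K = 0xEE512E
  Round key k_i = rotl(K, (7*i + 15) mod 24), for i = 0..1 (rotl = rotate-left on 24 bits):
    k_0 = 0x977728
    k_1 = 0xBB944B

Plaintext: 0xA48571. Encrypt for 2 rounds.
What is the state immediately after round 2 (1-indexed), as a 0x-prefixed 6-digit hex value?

0x2AC944

s_0 = plaintext = 0xA48571
s_1 = Round(s_0, k_0) = 0x5712AC
s_2 = Round(s_1, k_1) = 0x2AC944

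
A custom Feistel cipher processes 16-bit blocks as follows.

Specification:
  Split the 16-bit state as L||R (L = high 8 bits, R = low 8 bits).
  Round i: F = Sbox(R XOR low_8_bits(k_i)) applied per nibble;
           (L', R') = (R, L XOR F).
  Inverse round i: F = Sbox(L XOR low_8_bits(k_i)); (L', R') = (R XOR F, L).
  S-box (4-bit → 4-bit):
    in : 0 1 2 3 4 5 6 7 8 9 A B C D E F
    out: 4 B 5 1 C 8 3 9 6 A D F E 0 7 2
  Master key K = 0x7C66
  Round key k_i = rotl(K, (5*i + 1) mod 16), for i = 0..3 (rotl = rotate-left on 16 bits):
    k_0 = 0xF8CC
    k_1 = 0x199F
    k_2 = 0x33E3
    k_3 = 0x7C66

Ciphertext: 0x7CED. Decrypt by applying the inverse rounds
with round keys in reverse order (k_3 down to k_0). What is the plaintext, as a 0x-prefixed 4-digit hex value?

0xD7E5

s_0 = ciphertext = 0x7CED
s_1 = InvRound(s_0, k_3) = 0x507C
s_2 = InvRound(s_1, k_2) = 0x8D50
s_3 = InvRound(s_2, k_1) = 0xE58D
s_4 = InvRound(s_3, k_0) = 0xD7E5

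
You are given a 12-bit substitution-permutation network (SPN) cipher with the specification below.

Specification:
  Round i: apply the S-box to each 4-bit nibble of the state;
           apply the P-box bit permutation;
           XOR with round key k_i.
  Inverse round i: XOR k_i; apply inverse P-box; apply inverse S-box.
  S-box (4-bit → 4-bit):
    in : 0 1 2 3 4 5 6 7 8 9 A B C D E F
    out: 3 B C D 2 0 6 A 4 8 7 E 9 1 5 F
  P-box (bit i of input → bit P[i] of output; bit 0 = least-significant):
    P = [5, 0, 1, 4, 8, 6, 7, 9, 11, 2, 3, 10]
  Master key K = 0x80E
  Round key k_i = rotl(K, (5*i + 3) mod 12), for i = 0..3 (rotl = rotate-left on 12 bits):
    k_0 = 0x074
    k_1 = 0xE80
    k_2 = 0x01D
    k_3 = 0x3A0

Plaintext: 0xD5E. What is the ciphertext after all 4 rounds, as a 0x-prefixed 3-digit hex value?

s_0 = plaintext = 0xD5E
s_1 = Round(s_0, k_0) = 0x856
s_2 = Round(s_1, k_1) = 0xE8B
s_3 = Round(s_2, k_2) = 0x886
s_4 = Round(s_3, k_3) = 0x32B

0x32B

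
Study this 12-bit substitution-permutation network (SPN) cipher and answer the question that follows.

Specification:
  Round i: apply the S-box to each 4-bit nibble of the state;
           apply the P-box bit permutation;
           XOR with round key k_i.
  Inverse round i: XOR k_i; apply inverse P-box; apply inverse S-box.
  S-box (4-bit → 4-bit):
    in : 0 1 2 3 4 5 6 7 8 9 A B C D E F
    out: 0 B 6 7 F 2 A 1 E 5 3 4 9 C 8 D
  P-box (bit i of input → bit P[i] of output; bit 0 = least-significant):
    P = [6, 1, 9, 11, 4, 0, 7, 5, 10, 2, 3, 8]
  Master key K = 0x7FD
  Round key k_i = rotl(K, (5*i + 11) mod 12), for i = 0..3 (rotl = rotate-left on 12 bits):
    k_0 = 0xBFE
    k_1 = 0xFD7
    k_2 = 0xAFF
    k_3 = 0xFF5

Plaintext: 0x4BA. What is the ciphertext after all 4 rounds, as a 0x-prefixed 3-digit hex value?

0x308

s_0 = plaintext = 0x4BA
s_1 = Round(s_0, k_0) = 0xE30
s_2 = Round(s_1, k_1) = 0xE46
s_3 = Round(s_2, k_2) = 0x34C
s_4 = Round(s_3, k_3) = 0x308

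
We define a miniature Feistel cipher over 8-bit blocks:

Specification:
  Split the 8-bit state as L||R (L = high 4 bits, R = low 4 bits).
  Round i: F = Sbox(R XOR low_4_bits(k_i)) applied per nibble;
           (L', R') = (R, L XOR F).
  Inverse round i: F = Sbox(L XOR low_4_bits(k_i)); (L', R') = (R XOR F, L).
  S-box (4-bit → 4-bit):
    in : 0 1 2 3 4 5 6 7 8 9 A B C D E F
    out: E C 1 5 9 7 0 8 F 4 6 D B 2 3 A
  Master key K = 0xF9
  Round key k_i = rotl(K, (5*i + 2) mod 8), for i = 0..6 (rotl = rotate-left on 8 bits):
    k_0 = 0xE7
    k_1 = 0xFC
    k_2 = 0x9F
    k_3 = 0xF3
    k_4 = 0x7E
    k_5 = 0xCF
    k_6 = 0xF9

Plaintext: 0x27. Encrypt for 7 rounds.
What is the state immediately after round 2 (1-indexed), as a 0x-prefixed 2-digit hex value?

0xC9

s_0 = plaintext = 0x27
s_1 = Round(s_0, k_0) = 0x7C
s_2 = Round(s_1, k_1) = 0xC9
s_3 = Round(s_2, k_2) = 0x9C
s_4 = Round(s_3, k_3) = 0xC3
s_5 = Round(s_4, k_4) = 0x3E
s_6 = Round(s_5, k_5) = 0xEF
s_7 = Round(s_6, k_6) = 0xFE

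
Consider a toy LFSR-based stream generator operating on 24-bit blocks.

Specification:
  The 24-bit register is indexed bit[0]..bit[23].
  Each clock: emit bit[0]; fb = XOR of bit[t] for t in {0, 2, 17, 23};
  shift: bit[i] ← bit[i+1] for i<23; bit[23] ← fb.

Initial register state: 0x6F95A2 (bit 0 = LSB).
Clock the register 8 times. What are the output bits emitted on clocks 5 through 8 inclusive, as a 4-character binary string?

reg_0 = 0x6F95A2
clock 1: out=0, reg = 0xB7CAD1
clock 2: out=1, reg = 0xDBE568
clock 3: out=0, reg = 0x6DF2B4
clock 4: out=0, reg = 0xB6F95A
clock 5: out=0, reg = 0x5B7CAD
clock 6: out=1, reg = 0xADBE56
clock 7: out=0, reg = 0x56DF2B
clock 8: out=1, reg = 0x2B6F95

0101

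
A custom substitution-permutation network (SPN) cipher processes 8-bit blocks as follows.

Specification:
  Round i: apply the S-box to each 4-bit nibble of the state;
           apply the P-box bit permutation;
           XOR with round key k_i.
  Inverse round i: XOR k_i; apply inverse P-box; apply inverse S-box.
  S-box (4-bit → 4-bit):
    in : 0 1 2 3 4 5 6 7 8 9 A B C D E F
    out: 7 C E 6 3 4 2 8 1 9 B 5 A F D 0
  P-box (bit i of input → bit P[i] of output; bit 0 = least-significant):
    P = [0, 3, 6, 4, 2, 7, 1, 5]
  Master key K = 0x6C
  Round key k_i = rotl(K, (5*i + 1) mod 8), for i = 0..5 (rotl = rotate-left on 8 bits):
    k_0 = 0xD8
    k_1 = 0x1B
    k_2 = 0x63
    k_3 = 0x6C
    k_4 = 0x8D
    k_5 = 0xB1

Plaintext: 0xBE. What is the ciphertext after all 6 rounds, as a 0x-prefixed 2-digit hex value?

s_0 = plaintext = 0xBE
s_1 = Round(s_0, k_0) = 0x8F
s_2 = Round(s_1, k_1) = 0x1F
s_3 = Round(s_2, k_2) = 0x41
s_4 = Round(s_3, k_3) = 0xB8
s_5 = Round(s_4, k_4) = 0x8A
s_6 = Round(s_5, k_5) = 0xAC

0xAC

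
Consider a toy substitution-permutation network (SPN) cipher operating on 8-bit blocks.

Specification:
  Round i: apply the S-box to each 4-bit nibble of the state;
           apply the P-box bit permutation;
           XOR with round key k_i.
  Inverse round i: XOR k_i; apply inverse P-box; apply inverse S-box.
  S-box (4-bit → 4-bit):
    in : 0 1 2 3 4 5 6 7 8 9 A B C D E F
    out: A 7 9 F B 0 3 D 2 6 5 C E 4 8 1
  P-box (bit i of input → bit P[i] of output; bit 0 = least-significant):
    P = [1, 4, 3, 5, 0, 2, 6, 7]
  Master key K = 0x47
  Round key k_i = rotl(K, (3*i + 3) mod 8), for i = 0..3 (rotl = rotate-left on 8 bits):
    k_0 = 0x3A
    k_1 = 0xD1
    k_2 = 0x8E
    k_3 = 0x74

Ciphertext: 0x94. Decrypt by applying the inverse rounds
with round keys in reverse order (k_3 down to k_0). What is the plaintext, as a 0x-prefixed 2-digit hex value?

0x61

s_0 = ciphertext = 0x94
s_1 = InvRound(s_0, k_3) = 0xBE
s_2 = InvRound(s_1, k_2) = 0x50
s_3 = InvRound(s_2, k_1) = 0x25
s_4 = InvRound(s_3, k_0) = 0x61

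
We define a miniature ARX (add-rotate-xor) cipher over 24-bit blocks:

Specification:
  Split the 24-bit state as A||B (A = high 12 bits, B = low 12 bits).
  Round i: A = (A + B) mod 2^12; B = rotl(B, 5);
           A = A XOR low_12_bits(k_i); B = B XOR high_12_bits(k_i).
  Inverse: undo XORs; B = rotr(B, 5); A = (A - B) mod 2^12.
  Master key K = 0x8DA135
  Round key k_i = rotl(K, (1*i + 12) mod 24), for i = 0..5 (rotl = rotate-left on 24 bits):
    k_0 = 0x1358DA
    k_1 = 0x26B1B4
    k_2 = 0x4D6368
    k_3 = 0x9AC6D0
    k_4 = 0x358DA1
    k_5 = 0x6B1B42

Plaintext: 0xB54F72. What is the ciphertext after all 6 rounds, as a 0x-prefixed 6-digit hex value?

0x7E8C9F

s_0 = plaintext = 0xB54F72
s_1 = Round(s_0, k_0) = 0x21CF6B
s_2 = Round(s_1, k_1) = 0x033F15
s_3 = Round(s_2, k_2) = 0xC20668
s_4 = Round(s_3, k_3) = 0x4584A0
s_5 = Round(s_4, k_4) = 0x559751
s_6 = Round(s_5, k_5) = 0x7E8C9F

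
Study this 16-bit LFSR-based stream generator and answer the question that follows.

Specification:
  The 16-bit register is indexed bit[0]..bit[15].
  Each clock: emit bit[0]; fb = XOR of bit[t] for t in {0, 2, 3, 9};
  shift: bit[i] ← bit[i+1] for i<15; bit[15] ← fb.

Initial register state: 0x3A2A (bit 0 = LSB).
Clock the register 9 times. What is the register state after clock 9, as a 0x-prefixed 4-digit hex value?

0xFC1D

reg_0 = 0x3A2A
clock 1: out=0, reg = 0x1D15
clock 2: out=1, reg = 0x0E8A
clock 3: out=0, reg = 0x0745
clock 4: out=1, reg = 0x83A2
clock 5: out=0, reg = 0xC1D1
clock 6: out=1, reg = 0xE0E8
clock 7: out=0, reg = 0xF074
clock 8: out=0, reg = 0xF83A
clock 9: out=0, reg = 0xFC1D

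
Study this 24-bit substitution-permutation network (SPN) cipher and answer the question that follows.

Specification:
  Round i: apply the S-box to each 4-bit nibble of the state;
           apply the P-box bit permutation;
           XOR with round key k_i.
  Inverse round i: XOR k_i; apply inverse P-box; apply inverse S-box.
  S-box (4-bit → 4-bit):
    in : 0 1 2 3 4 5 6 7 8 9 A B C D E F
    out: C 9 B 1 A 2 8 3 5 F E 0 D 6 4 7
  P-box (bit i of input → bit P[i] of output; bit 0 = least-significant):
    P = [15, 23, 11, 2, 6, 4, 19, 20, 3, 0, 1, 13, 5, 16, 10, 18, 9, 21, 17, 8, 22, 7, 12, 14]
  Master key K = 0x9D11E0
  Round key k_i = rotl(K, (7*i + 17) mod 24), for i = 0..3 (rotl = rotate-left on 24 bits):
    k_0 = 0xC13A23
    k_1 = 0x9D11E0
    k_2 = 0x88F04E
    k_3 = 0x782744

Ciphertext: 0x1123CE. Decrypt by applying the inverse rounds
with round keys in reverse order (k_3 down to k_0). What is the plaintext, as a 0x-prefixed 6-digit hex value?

s_0 = ciphertext = 0x1123CE
s_1 = InvRound(s_0, k_3) = 0x75D8EB
s_2 = InvRound(s_1, k_2) = 0x75240A
s_3 = InvRound(s_2, k_1) = 0xF48C85
s_4 = InvRound(s_3, k_0) = 0xD79061

0xD79061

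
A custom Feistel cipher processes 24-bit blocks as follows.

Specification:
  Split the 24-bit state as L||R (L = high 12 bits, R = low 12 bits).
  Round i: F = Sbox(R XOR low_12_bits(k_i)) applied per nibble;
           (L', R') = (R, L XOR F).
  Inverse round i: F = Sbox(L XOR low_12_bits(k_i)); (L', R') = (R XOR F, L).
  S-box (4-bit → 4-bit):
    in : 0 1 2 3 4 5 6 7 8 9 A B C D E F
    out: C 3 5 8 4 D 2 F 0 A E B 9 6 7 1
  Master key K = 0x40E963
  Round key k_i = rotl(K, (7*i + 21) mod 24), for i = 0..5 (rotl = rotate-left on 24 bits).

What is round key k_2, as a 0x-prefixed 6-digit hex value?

K = 0x40E963
k_0 = rotl(K, (7*0+21) mod 24) = rotl(K, 21) = 0x681D2C
k_1 = rotl(K, (7*1+21) mod 24) = rotl(K, 4) = 0x0E9634
k_2 = rotl(K, (7*2+21) mod 24) = rotl(K, 11) = 0x4B1A07

0x4B1A07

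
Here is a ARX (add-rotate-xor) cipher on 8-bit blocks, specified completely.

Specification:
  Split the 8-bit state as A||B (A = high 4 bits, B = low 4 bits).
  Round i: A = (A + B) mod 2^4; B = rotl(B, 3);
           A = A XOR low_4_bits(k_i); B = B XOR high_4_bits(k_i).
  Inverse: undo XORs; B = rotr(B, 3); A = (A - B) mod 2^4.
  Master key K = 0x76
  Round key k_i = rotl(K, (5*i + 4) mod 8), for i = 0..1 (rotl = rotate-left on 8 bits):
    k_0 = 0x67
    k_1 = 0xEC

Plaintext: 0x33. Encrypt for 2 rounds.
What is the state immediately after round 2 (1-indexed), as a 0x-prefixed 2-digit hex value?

s_0 = plaintext = 0x33
s_1 = Round(s_0, k_0) = 0x1F
s_2 = Round(s_1, k_1) = 0xC1

0xC1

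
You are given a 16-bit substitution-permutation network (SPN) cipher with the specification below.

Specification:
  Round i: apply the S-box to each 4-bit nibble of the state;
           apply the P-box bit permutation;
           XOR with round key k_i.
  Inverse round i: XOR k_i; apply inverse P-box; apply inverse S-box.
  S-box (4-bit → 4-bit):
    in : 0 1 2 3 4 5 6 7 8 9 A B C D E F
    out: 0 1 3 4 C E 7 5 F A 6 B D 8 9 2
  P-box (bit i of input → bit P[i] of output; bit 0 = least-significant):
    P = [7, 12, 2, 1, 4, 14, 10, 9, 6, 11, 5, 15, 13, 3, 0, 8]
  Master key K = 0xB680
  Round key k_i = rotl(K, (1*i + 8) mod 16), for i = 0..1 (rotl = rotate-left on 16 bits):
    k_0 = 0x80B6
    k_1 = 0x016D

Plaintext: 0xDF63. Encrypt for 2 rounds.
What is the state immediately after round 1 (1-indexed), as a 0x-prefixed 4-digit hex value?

s_0 = plaintext = 0xDF63
s_1 = Round(s_0, k_0) = 0xCDA2
s_2 = Round(s_1, k_1) = 0xF4EC

0xCDA2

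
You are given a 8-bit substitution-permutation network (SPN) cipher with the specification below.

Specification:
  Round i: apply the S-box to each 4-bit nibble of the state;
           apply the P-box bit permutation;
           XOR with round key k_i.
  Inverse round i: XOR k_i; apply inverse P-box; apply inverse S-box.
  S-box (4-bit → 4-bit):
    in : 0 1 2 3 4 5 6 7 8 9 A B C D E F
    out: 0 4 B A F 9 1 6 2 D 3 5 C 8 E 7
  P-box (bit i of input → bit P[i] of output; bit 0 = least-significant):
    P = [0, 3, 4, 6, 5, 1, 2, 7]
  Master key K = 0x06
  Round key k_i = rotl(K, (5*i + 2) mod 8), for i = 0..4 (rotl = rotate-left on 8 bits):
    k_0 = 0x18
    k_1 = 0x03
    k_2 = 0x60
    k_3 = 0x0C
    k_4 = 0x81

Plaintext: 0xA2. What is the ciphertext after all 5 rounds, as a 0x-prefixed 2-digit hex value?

0x98

s_0 = plaintext = 0xA2
s_1 = Round(s_0, k_0) = 0x73
s_2 = Round(s_1, k_1) = 0x4D
s_3 = Round(s_2, k_2) = 0x86
s_4 = Round(s_3, k_3) = 0x0F
s_5 = Round(s_4, k_4) = 0x98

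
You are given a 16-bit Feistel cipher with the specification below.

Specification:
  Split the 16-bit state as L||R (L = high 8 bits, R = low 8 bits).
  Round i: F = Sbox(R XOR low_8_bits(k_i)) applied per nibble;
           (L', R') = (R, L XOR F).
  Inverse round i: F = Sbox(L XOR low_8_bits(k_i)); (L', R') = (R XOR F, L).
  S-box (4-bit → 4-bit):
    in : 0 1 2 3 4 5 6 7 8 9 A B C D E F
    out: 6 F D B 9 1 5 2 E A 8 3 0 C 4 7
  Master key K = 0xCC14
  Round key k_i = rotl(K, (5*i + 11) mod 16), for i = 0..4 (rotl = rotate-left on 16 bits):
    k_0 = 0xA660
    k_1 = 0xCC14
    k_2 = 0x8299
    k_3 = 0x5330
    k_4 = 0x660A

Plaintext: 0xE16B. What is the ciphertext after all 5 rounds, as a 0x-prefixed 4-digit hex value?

0x480D

s_0 = plaintext = 0xE16B
s_1 = Round(s_0, k_0) = 0x6B82
s_2 = Round(s_1, k_1) = 0x82CE
s_3 = Round(s_2, k_2) = 0xCE90
s_4 = Round(s_3, k_3) = 0x9048
s_5 = Round(s_4, k_4) = 0x480D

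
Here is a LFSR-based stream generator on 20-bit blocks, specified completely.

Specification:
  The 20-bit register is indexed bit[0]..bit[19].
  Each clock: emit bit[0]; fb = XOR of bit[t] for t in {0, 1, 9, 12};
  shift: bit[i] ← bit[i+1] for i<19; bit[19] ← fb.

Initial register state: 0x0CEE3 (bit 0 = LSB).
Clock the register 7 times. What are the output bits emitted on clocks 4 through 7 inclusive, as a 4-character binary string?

0011

reg_0 = 0x0CEE3
clock 1: out=1, reg = 0x86771
clock 2: out=1, reg = 0x433B8
clock 3: out=0, reg = 0x219DC
clock 4: out=0, reg = 0x90CEE
clock 5: out=0, reg = 0xC8677
clock 6: out=1, reg = 0xE433B
clock 7: out=1, reg = 0xF219D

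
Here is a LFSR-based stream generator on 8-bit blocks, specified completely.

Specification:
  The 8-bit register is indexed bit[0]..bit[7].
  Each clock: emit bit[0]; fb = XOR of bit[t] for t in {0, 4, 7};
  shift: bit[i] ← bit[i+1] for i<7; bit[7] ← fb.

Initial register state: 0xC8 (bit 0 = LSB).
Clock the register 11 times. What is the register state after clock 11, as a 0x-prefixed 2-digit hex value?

reg_0 = 0xC8
clock 1: out=0, reg = 0xE4
clock 2: out=0, reg = 0xF2
clock 3: out=0, reg = 0x79
clock 4: out=1, reg = 0x3C
clock 5: out=0, reg = 0x9E
clock 6: out=0, reg = 0x4F
clock 7: out=1, reg = 0xA7
clock 8: out=1, reg = 0x53
clock 9: out=1, reg = 0x29
clock 10: out=1, reg = 0x94
clock 11: out=0, reg = 0x4A

0x4A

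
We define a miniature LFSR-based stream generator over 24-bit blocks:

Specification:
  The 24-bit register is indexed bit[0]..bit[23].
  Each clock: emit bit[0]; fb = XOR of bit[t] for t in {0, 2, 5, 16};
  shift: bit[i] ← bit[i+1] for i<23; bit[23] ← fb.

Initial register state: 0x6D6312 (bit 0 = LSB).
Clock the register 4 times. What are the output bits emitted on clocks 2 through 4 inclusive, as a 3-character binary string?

100

reg_0 = 0x6D6312
clock 1: out=0, reg = 0xB6B189
clock 2: out=1, reg = 0xDB58C4
clock 3: out=0, reg = 0x6DAC62
clock 4: out=0, reg = 0x36D631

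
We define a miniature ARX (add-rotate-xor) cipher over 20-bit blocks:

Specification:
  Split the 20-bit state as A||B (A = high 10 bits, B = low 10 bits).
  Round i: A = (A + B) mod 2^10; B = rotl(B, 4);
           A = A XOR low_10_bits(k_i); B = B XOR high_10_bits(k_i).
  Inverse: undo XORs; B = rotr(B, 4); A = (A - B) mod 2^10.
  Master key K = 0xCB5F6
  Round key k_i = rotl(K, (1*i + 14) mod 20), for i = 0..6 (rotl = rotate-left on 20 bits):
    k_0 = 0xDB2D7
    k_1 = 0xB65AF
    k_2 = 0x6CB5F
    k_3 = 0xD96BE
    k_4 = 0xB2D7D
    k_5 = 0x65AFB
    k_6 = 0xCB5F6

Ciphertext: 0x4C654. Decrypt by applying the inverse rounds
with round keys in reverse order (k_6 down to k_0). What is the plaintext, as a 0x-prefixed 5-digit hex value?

0xB5AD6

s_0 = ciphertext = 0x4C654
s_1 = InvRound(s_0, k_6) = 0x9C257
s_2 = InvRound(s_1, k_5) = 0x03C7C
s_3 = InvRound(s_2, k_4) = 0xE1DEB
s_4 = InvRound(s_3, k_3) = 0x647A8
s_5 = InvRound(s_4, k_2) = 0x0B6A1
s_6 = InvRound(s_5, k_1) = 0xDEE07
s_7 = InvRound(s_6, k_0) = 0xB5AD6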